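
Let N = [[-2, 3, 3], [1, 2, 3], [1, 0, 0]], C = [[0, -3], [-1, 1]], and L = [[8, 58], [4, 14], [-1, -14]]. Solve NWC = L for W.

W = [[5, 1], [-1, -1], [-3, -1]]

W = N⁻¹LC⁻¹ (apply N⁻¹ on the left and C⁻¹ on the right).
det N = 3, so N⁻¹ = [[0, 0, 1], [1, -1, 3], [-2/3, 1, -7/3]].
det C = -3, so C⁻¹ = [[-1/3, -1], [-1/3, 0]].
N⁻¹L = [[-1, -14], [1, 2], [1, 8]].
W = (N⁻¹L)C⁻¹ = [[5, 1], [-1, -1], [-3, -1]].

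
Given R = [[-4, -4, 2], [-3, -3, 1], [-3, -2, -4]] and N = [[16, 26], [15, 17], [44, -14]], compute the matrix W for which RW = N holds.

R is on the left of W, so left-multiply by R⁻¹: W = R⁻¹N.
det R = -2, so R⁻¹ = [[-7, 10, -1], [15/2, -11, 1], [3/2, -2, 0]].
W = R⁻¹N = [[-7, 10, -1], [15/2, -11, 1], [3/2, -2, 0]] · [[16, 26], [15, 17], [44, -14]] = [[-6, 2], [-1, -6], [-6, 5]].

W = [[-6, 2], [-1, -6], [-6, 5]]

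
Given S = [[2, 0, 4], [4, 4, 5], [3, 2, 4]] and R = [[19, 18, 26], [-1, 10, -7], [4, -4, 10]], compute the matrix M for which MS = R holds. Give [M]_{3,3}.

2

Right-multiplying both sides by S⁻¹ gives M = RS⁻¹.
det S = -4, so S⁻¹ = [[-3/2, -2, 4], [1/4, 1, -3/2], [1, 1, -2]].
M = RS⁻¹ = [[19, 18, 26], [-1, 10, -7], [4, -4, 10]] · [[-3/2, -2, 4], [1/4, 1, -3/2], [1, 1, -2]] = [[2, 6, -3], [-3, 5, -5], [3, -2, 2]].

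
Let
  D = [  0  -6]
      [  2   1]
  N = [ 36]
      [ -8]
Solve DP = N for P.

P = [[-1], [-6]]

Left-multiplying both sides by D⁻¹ gives P = D⁻¹N.
D has determinant 12; D⁻¹ = [[1/12, 1/2], [-1/6, 0]].
P = D⁻¹N = [[1/12, 1/2], [-1/6, 0]] · [[36], [-8]] = [[-1], [-6]].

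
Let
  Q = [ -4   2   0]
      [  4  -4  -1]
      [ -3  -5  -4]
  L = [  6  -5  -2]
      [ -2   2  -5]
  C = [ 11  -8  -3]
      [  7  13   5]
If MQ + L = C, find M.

M = [[-5, -3, 1], [2, 2, -3]]

MQ = C − L = [[5, -3, -1], [9, 11, 10]].
Q is on the right of M, so right-multiply by Q⁻¹: M = (C − L)Q⁻¹.
Q has determinant -6; Q⁻¹ = [[-11/6, -4/3, 1/3], [-19/6, -8/3, 2/3], [16/3, 13/3, -4/3]].
M = (C − L)Q⁻¹ = [[-5, -3, 1], [2, 2, -3]].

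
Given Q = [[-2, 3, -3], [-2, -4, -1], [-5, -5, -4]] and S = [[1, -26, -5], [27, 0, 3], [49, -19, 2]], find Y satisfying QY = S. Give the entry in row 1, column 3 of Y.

4

Since Q multiplies Y on the left, Y = Q⁻¹S.
det Q = -1; the adjugate gives Q⁻¹ = [[-11, -27, 15], [3, 7, -4], [10, 25, -14]].
Y = Q⁻¹S = [[-11, -27, 15], [3, 7, -4], [10, 25, -14]] · [[1, -26, -5], [27, 0, 3], [49, -19, 2]] = [[-5, 1, 4], [-4, -2, -2], [-1, 6, -3]].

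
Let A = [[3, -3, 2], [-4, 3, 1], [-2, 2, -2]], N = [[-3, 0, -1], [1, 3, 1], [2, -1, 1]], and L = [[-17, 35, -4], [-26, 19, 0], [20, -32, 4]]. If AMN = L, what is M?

M = [[-3, -5, 0], [0, -5, 3], [5, 4, -1]]

Left-multiply by A⁻¹ and right-multiply by N⁻¹: M = A⁻¹LN⁻¹.
A has determinant 2; A⁻¹ = [[-4, -1, -9/2], [-5, -1, -11/2], [-1, 0, -3/2]].
N has determinant -5; N⁻¹ = [[-4/5, -1/5, -3/5], [-1/5, 1/5, -2/5], [7/5, 3/5, 9/5]].
A⁻¹L = [[4, -15, -2], [1, -18, -2], [-13, 13, -2]].
M = (A⁻¹L)N⁻¹ = [[-3, -5, 0], [0, -5, 3], [5, 4, -1]].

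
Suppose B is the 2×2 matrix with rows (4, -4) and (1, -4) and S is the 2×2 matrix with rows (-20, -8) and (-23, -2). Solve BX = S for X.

X = [[1, -2], [6, 0]]

Since B multiplies X on the left, X = B⁻¹S.
B has determinant -12; B⁻¹ = [[1/3, -1/3], [1/12, -1/3]].
X = B⁻¹S = [[1/3, -1/3], [1/12, -1/3]] · [[-20, -8], [-23, -2]] = [[1, -2], [6, 0]].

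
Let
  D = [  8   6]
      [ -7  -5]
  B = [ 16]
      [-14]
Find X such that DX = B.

X = [[2], [0]]

Since D multiplies X on the left, X = D⁻¹B.
det D = 2, so D⁻¹ = [[-5/2, -3], [7/2, 4]].
X = D⁻¹B = [[-5/2, -3], [7/2, 4]] · [[16], [-14]] = [[2], [0]].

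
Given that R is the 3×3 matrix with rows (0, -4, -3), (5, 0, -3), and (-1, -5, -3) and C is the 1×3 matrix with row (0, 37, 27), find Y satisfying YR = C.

Y = [[-3, -1, -5]]

Right-multiplying both sides by R⁻¹ gives Y = CR⁻¹.
R has determinant 3; R⁻¹ = [[-5, 1, 4], [6, -1, -5], [-25/3, 4/3, 20/3]].
Y = CR⁻¹ = [[0, 37, 27]] · [[-5, 1, 4], [6, -1, -5], [-25/3, 4/3, 20/3]] = [[-3, -1, -5]].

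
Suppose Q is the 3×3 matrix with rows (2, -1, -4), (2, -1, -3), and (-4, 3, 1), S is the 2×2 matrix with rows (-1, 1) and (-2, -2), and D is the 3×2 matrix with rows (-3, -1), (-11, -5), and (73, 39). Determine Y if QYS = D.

Y = [[4, 4], [-1, -5], [2, 3]]

Y = Q⁻¹DS⁻¹ (apply Q⁻¹ on the left and S⁻¹ on the right).
Q has determinant -2; Q⁻¹ = [[-4, 11/2, 1/2], [-5, 7, 1], [-1, 1, 0]].
S has determinant 4; S⁻¹ = [[-1/2, -1/4], [1/2, -1/4]].
Q⁻¹D = [[-12, -4], [11, 9], [-8, -4]].
Y = (Q⁻¹D)S⁻¹ = [[4, 4], [-1, -5], [2, 3]].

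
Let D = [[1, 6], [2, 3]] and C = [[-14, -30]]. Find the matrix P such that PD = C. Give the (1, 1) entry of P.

Right-multiplying both sides by D⁻¹ gives P = CD⁻¹.
det D = -9, so D⁻¹ = [[-1/3, 2/3], [2/9, -1/9]].
P = CD⁻¹ = [[-14, -30]] · [[-1/3, 2/3], [2/9, -1/9]] = [[-2, -6]].

-2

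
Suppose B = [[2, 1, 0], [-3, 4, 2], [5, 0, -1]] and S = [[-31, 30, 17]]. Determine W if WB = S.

W = [[6, 6, -5]]

B is on the right of W, so right-multiply by B⁻¹: W = SB⁻¹.
det B = -1; the adjugate gives B⁻¹ = [[4, -1, -2], [-7, 2, 4], [20, -5, -11]].
W = SB⁻¹ = [[-31, 30, 17]] · [[4, -1, -2], [-7, 2, 4], [20, -5, -11]] = [[6, 6, -5]].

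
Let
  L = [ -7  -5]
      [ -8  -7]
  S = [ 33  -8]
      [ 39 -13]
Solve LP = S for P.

P = [[-4, -1], [-1, 3]]

Left-multiplying both sides by L⁻¹ gives P = L⁻¹S.
L has determinant 9; L⁻¹ = [[-7/9, 5/9], [8/9, -7/9]].
P = L⁻¹S = [[-7/9, 5/9], [8/9, -7/9]] · [[33, -8], [39, -13]] = [[-4, -1], [-1, 3]].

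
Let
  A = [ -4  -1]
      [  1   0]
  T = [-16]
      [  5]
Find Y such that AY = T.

Y = [[5], [-4]]

A is on the left of Y, so left-multiply by A⁻¹: Y = A⁻¹T.
det A = 1, so A⁻¹ = [[0, 1], [-1, -4]].
Y = A⁻¹T = [[0, 1], [-1, -4]] · [[-16], [5]] = [[5], [-4]].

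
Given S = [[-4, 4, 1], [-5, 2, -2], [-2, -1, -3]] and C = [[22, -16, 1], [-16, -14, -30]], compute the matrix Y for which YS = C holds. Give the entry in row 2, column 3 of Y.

6

Since S sits to the right of Y, Y = CS⁻¹.
S has determinant -3; S⁻¹ = [[8/3, -11/3, 10/3], [11/3, -14/3, 13/3], [-3, 4, -4]].
Y = CS⁻¹ = [[22, -16, 1], [-16, -14, -30]] · [[8/3, -11/3, 10/3], [11/3, -14/3, 13/3], [-3, 4, -4]] = [[-3, -2, 0], [-4, 4, 6]].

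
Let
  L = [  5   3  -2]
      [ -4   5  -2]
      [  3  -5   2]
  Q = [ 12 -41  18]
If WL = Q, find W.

W = [[-2, -1, 6]]

L is on the right of W, so right-multiply by L⁻¹: W = QL⁻¹.
det L = -4, so L⁻¹ = [[0, -1, -1], [-1/2, -4, -9/2], [-5/4, -17/2, -37/4]].
W = QL⁻¹ = [[12, -41, 18]] · [[0, -1, -1], [-1/2, -4, -9/2], [-5/4, -17/2, -37/4]] = [[-2, -1, 6]].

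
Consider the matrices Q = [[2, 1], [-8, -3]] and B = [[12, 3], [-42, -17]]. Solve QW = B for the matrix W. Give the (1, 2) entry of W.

Q is on the left of W, so left-multiply by Q⁻¹: W = Q⁻¹B.
det Q = 2; the adjugate gives Q⁻¹ = [[-3/2, -1/2], [4, 1]].
W = Q⁻¹B = [[-3/2, -1/2], [4, 1]] · [[12, 3], [-42, -17]] = [[3, 4], [6, -5]].

4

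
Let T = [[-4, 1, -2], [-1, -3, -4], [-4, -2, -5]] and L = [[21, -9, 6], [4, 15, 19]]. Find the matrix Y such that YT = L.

Right-multiplying both sides by T⁻¹ gives Y = LT⁻¹.
det T = 3; the adjugate gives T⁻¹ = [[7/3, 3, -10/3], [11/3, 4, -14/3], [-10/3, -4, 13/3]].
Y = LT⁻¹ = [[21, -9, 6], [4, 15, 19]] · [[7/3, 3, -10/3], [11/3, 4, -14/3], [-10/3, -4, 13/3]] = [[-4, 3, -2], [1, -4, -1]].

Y = [[-4, 3, -2], [1, -4, -1]]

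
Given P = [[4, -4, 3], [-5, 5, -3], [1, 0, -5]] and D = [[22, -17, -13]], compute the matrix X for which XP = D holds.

P is on the right of X, so right-multiply by P⁻¹: X = DP⁻¹.
det P = -3, so P⁻¹ = [[25/3, 20/3, 1], [28/3, 23/3, 1], [5/3, 4/3, 0]].
X = DP⁻¹ = [[22, -17, -13]] · [[25/3, 20/3, 1], [28/3, 23/3, 1], [5/3, 4/3, 0]] = [[3, -1, 5]].

X = [[3, -1, 5]]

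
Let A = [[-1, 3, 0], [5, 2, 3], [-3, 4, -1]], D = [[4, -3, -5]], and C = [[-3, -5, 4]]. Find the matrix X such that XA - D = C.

X = [[-4, 0, 1]]

XA = C + D = [[1, -8, -1]].
A is on the right of X, so right-multiply by A⁻¹: X = (C + D)A⁻¹.
det A = 2, so A⁻¹ = [[-7, 3/2, 9/2], [-2, 1/2, 3/2], [13, -5/2, -17/2]].
X = (C + D)A⁻¹ = [[-4, 0, 1]].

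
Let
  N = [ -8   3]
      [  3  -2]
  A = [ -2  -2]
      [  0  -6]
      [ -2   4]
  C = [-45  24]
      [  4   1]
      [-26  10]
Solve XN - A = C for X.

X = [[4, -5], [1, 4], [2, -4]]

XN = C + A = [[-47, 22], [4, -5], [-28, 14]].
Right-multiplying both sides by N⁻¹ gives X = (C + A)N⁻¹.
N has determinant 7; N⁻¹ = [[-2/7, -3/7], [-3/7, -8/7]].
X = (C + A)N⁻¹ = [[4, -5], [1, 4], [2, -4]].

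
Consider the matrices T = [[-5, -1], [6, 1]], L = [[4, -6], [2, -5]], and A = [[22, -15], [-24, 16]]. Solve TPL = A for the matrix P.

P = [[-1, 1], [-5, 4]]

P = T⁻¹AL⁻¹ (apply T⁻¹ on the left and L⁻¹ on the right).
T has determinant 1; T⁻¹ = [[1, 1], [-6, -5]].
L has determinant -8; L⁻¹ = [[5/8, -3/4], [1/4, -1/2]].
T⁻¹A = [[-2, 1], [-12, 10]].
P = (T⁻¹A)L⁻¹ = [[-1, 1], [-5, 4]].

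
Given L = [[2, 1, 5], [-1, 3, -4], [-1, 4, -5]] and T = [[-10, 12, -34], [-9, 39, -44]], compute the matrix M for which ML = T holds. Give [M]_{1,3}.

L is on the right of M, so right-multiply by L⁻¹: M = TL⁻¹.
det L = -4; the adjugate gives L⁻¹ = [[-1/4, -25/4, 19/4], [1/4, 5/4, -3/4], [1/4, 9/4, -7/4]].
M = TL⁻¹ = [[-10, 12, -34], [-9, 39, -44]] · [[-1/4, -25/4, 19/4], [1/4, 5/4, -3/4], [1/4, 9/4, -7/4]] = [[-3, 1, 3], [1, 6, 5]].

3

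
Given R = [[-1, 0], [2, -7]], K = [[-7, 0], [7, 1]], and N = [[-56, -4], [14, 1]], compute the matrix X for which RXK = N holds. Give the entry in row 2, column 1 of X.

X = R⁻¹NK⁻¹ (apply R⁻¹ on the left and K⁻¹ on the right).
det R = 7; the adjugate gives R⁻¹ = [[-1, 0], [-2/7, -1/7]].
det K = -7; the adjugate gives K⁻¹ = [[-1/7, 0], [1, 1]].
R⁻¹N = [[56, 4], [14, 1]].
X = (R⁻¹N)K⁻¹ = [[-4, 4], [-1, 1]].

-1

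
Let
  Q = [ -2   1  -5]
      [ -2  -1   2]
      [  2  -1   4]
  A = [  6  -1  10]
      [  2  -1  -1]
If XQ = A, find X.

Q is on the right of X, so right-multiply by Q⁻¹: X = AQ⁻¹.
Q has determinant -4; Q⁻¹ = [[1/2, -1/4, 3/4], [-3, -1/2, -7/2], [-1, 0, -1]].
X = AQ⁻¹ = [[6, -1, 10], [2, -1, -1]] · [[1/2, -1/4, 3/4], [-3, -1/2, -7/2], [-1, 0, -1]] = [[-4, -1, -2], [5, 0, 6]].

X = [[-4, -1, -2], [5, 0, 6]]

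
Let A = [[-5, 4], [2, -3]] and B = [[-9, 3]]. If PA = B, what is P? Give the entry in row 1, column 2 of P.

Since A sits to the right of P, P = BA⁻¹.
det A = 7; the adjugate gives A⁻¹ = [[-3/7, -4/7], [-2/7, -5/7]].
P = BA⁻¹ = [[-9, 3]] · [[-3/7, -4/7], [-2/7, -5/7]] = [[3, 3]].

3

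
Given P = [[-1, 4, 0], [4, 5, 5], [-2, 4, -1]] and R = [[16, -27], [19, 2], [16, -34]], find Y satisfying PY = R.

Left-multiplying both sides by P⁻¹ gives Y = P⁻¹R.
det P = 1, so P⁻¹ = [[-25, 4, 20], [-6, 1, 5], [26, -4, -21]].
Y = P⁻¹R = [[-25, 4, 20], [-6, 1, 5], [26, -4, -21]] · [[16, -27], [19, 2], [16, -34]] = [[-4, 3], [3, -6], [4, 4]].

Y = [[-4, 3], [3, -6], [4, 4]]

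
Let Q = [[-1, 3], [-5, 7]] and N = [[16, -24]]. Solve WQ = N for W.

Since Q sits to the right of W, W = NQ⁻¹.
det Q = 8; the adjugate gives Q⁻¹ = [[7/8, -3/8], [5/8, -1/8]].
W = NQ⁻¹ = [[16, -24]] · [[7/8, -3/8], [5/8, -1/8]] = [[-1, -3]].

W = [[-1, -3]]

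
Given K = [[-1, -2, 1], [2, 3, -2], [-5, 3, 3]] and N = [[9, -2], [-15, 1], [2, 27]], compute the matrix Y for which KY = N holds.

Y = [[-1, -3], [-3, 3], [2, 1]]

Left-multiplying both sides by K⁻¹ gives Y = K⁻¹N.
det K = -2; the adjugate gives K⁻¹ = [[-15/2, -9/2, -1/2], [-2, -1, 0], [-21/2, -13/2, -1/2]].
Y = K⁻¹N = [[-15/2, -9/2, -1/2], [-2, -1, 0], [-21/2, -13/2, -1/2]] · [[9, -2], [-15, 1], [2, 27]] = [[-1, -3], [-3, 3], [2, 1]].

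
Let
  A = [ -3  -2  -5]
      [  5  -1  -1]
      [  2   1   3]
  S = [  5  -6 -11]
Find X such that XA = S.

X = [[3, 2, 2]]

A is on the right of X, so right-multiply by A⁻¹: X = SA⁻¹.
det A = 5, so A⁻¹ = [[-2/5, 1/5, -3/5], [-17/5, 1/5, -28/5], [7/5, -1/5, 13/5]].
X = SA⁻¹ = [[5, -6, -11]] · [[-2/5, 1/5, -3/5], [-17/5, 1/5, -28/5], [7/5, -1/5, 13/5]] = [[3, 2, 2]].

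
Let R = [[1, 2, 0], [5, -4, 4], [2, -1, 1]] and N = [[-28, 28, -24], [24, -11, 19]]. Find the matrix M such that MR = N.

R is on the right of M, so right-multiply by R⁻¹: M = NR⁻¹.
R has determinant 6; R⁻¹ = [[0, -1/3, 4/3], [1/2, 1/6, -2/3], [1/2, 5/6, -7/3]].
M = NR⁻¹ = [[-28, 28, -24], [24, -11, 19]] · [[0, -1/3, 4/3], [1/2, 1/6, -2/3], [1/2, 5/6, -7/3]] = [[2, -6, 0], [4, 6, -5]].

M = [[2, -6, 0], [4, 6, -5]]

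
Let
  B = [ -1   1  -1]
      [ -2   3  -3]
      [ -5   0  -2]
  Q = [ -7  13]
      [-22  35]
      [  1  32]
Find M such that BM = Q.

M = [[-1, -4], [-6, 3], [2, -6]]

Since B multiplies M on the left, M = B⁻¹Q.
det B = 2, so B⁻¹ = [[-3, 1, 0], [11/2, -3/2, -1/2], [15/2, -5/2, -1/2]].
M = B⁻¹Q = [[-3, 1, 0], [11/2, -3/2, -1/2], [15/2, -5/2, -1/2]] · [[-7, 13], [-22, 35], [1, 32]] = [[-1, -4], [-6, 3], [2, -6]].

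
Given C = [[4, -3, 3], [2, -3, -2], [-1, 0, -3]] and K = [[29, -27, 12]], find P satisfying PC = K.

C is on the right of P, so right-multiply by C⁻¹: P = KC⁻¹.
C has determinant 3; C⁻¹ = [[3, -3, 5], [8/3, -3, 14/3], [-1, 1, -2]].
P = KC⁻¹ = [[29, -27, 12]] · [[3, -3, 5], [8/3, -3, 14/3], [-1, 1, -2]] = [[3, 6, -5]].

P = [[3, 6, -5]]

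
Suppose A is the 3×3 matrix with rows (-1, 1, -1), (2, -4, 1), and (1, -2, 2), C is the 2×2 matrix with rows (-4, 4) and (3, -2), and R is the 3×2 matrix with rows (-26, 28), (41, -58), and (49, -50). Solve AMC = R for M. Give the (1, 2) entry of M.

-3

M = A⁻¹RC⁻¹ (apply A⁻¹ on the left and C⁻¹ on the right).
A has determinant 3; A⁻¹ = [[-2, 0, -1], [-1, -1/3, -1/3], [0, -1/3, 2/3]].
det C = -4, so C⁻¹ = [[1/2, 1], [3/4, 1]].
A⁻¹R = [[3, -6], [-4, 8], [19, -14]].
M = (A⁻¹R)C⁻¹ = [[-3, -3], [4, 4], [-1, 5]].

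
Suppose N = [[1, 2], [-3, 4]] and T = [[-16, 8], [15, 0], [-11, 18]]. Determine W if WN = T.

W = [[-4, 4], [6, -3], [1, 4]]

Right-multiplying both sides by N⁻¹ gives W = TN⁻¹.
N has determinant 10; N⁻¹ = [[2/5, -1/5], [3/10, 1/10]].
W = TN⁻¹ = [[-16, 8], [15, 0], [-11, 18]] · [[2/5, -1/5], [3/10, 1/10]] = [[-4, 4], [6, -3], [1, 4]].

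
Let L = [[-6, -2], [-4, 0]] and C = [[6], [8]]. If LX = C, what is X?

Since L multiplies X on the left, X = L⁻¹C.
det L = -8, so L⁻¹ = [[0, -1/4], [-1/2, 3/4]].
X = L⁻¹C = [[0, -1/4], [-1/2, 3/4]] · [[6], [8]] = [[-2], [3]].

X = [[-2], [3]]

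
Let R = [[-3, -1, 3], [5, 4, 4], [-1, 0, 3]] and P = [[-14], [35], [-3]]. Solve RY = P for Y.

Y = [[3], [5], [0]]

Left-multiplying both sides by R⁻¹ gives Y = R⁻¹P.
R has determinant -5; R⁻¹ = [[-12/5, -3/5, 16/5], [19/5, 6/5, -27/5], [-4/5, -1/5, 7/5]].
Y = R⁻¹P = [[-12/5, -3/5, 16/5], [19/5, 6/5, -27/5], [-4/5, -1/5, 7/5]] · [[-14], [35], [-3]] = [[3], [5], [0]].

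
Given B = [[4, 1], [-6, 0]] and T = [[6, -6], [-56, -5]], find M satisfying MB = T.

M = [[-6, -5], [-5, 6]]

Right-multiplying both sides by B⁻¹ gives M = TB⁻¹.
B has determinant 6; B⁻¹ = [[0, -1/6], [1, 2/3]].
M = TB⁻¹ = [[6, -6], [-56, -5]] · [[0, -1/6], [1, 2/3]] = [[-6, -5], [-5, 6]].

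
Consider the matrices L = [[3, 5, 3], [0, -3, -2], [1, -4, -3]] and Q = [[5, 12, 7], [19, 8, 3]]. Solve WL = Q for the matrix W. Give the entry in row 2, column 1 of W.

Since L sits to the right of W, W = QL⁻¹.
det L = 2, so L⁻¹ = [[1/2, 3/2, -1/2], [-1, -6, 3], [3/2, 17/2, -9/2]].
W = QL⁻¹ = [[5, 12, 7], [19, 8, 3]] · [[1/2, 3/2, -1/2], [-1, -6, 3], [3/2, 17/2, -9/2]] = [[1, -5, 2], [6, 6, 1]].

6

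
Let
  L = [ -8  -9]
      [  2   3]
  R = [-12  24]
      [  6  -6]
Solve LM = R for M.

M = [[-3, -3], [4, 0]]

Since L multiplies M on the left, M = L⁻¹R.
det L = -6, so L⁻¹ = [[-1/2, -3/2], [1/3, 4/3]].
M = L⁻¹R = [[-1/2, -3/2], [1/3, 4/3]] · [[-12, 24], [6, -6]] = [[-3, -3], [4, 0]].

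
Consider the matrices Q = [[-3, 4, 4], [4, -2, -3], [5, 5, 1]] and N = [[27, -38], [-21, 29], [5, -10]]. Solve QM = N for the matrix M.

Since Q multiplies M on the left, M = Q⁻¹N.
det Q = 5, so Q⁻¹ = [[13/5, 16/5, -4/5], [-19/5, -23/5, 7/5], [6, 7, -2]].
M = Q⁻¹N = [[13/5, 16/5, -4/5], [-19/5, -23/5, 7/5], [6, 7, -2]] · [[27, -38], [-21, 29], [5, -10]] = [[-1, 2], [1, -3], [5, -5]].

M = [[-1, 2], [1, -3], [5, -5]]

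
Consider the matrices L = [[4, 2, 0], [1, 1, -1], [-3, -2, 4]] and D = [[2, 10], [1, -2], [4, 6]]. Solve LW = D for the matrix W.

Left-multiplying both sides by L⁻¹ gives W = L⁻¹D.
L has determinant 6; L⁻¹ = [[1/3, -4/3, -1/3], [-1/6, 8/3, 2/3], [1/6, 1/3, 1/3]].
W = L⁻¹D = [[1/3, -4/3, -1/3], [-1/6, 8/3, 2/3], [1/6, 1/3, 1/3]] · [[2, 10], [1, -2], [4, 6]] = [[-2, 4], [5, -3], [2, 3]].

W = [[-2, 4], [5, -3], [2, 3]]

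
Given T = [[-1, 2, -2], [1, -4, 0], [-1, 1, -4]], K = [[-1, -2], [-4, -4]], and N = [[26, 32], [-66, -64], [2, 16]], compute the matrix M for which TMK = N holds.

M = [[-2, 1], [0, -4], [4, -2]]

M = T⁻¹NK⁻¹ (apply T⁻¹ on the left and K⁻¹ on the right).
det T = -2, so T⁻¹ = [[-8, -3, 4], [-2, -1, 1], [3/2, 1/2, -1]].
det K = -4; the adjugate gives K⁻¹ = [[1, -1/2], [-1, 1/4]].
T⁻¹N = [[-2, 0], [16, 16], [4, 0]].
M = (T⁻¹N)K⁻¹ = [[-2, 1], [0, -4], [4, -2]].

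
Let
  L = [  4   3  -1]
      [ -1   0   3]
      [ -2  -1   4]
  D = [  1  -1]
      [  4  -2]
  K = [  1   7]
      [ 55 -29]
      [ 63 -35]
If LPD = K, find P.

P = [[-3, -1], [-1, 4], [0, 4]]

P = L⁻¹KD⁻¹ (apply L⁻¹ on the left and D⁻¹ on the right).
L has determinant 5; L⁻¹ = [[3/5, -11/5, 9/5], [-2/5, 14/5, -11/5], [1/5, -2/5, 3/5]].
det D = 2, so D⁻¹ = [[-1, 1/2], [-2, 1/2]].
L⁻¹K = [[-7, 5], [15, -7], [16, -8]].
P = (L⁻¹K)D⁻¹ = [[-3, -1], [-1, 4], [0, 4]].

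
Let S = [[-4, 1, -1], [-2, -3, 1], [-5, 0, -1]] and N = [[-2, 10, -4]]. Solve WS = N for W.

Since S sits to the right of W, W = NS⁻¹.
S has determinant -4; S⁻¹ = [[-3/4, -1/4, 1/2], [7/4, 1/4, -3/2], [15/4, 5/4, -7/2]].
W = NS⁻¹ = [[-2, 10, -4]] · [[-3/4, -1/4, 1/2], [7/4, 1/4, -3/2], [15/4, 5/4, -7/2]] = [[4, -2, -2]].

W = [[4, -2, -2]]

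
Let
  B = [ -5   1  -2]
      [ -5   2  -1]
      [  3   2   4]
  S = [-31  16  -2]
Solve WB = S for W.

W = [[6, 2, 3]]

Since B sits to the right of W, W = SB⁻¹.
det B = -1, so B⁻¹ = [[-10, 8, -3], [-17, 14, -5], [16, -13, 5]].
W = SB⁻¹ = [[-31, 16, -2]] · [[-10, 8, -3], [-17, 14, -5], [16, -13, 5]] = [[6, 2, 3]].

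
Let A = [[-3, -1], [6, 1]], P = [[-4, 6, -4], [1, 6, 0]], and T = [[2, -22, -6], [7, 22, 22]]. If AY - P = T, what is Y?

Y = [[2, 4, 4], [-4, 4, -2]]

AY = T + P = [[-2, -16, -10], [8, 28, 22]].
Since A multiplies Y on the left, Y = A⁻¹(T + P).
det A = 3, so A⁻¹ = [[1/3, 1/3], [-2, -1]].
Y = A⁻¹(T + P) = [[2, 4, 4], [-4, 4, -2]].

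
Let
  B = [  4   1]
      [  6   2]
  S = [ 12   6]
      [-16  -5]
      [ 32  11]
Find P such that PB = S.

B is on the right of P, so right-multiply by B⁻¹: P = SB⁻¹.
det B = 2; the adjugate gives B⁻¹ = [[1, -1/2], [-3, 2]].
P = SB⁻¹ = [[12, 6], [-16, -5], [32, 11]] · [[1, -1/2], [-3, 2]] = [[-6, 6], [-1, -2], [-1, 6]].

P = [[-6, 6], [-1, -2], [-1, 6]]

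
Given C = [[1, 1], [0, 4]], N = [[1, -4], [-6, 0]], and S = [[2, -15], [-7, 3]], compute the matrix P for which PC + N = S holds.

PC = S − N = [[1, -11], [-1, 3]].
Since C sits to the right of P, P = (S − N)C⁻¹.
det C = 4, so C⁻¹ = [[1, -1/4], [0, 1/4]].
P = (S − N)C⁻¹ = [[1, -3], [-1, 1]].

P = [[1, -3], [-1, 1]]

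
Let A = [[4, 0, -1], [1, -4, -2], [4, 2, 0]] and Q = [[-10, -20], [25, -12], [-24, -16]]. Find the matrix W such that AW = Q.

Left-multiplying both sides by A⁻¹ gives W = A⁻¹Q.
A has determinant -2; A⁻¹ = [[-2, 1, 2], [4, -2, -7/2], [-9, 4, 8]].
W = A⁻¹Q = [[-2, 1, 2], [4, -2, -7/2], [-9, 4, 8]] · [[-10, -20], [25, -12], [-24, -16]] = [[-3, -4], [-6, 0], [-2, 4]].

W = [[-3, -4], [-6, 0], [-2, 4]]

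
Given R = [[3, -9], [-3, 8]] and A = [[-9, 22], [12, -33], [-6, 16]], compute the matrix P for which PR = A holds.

Right-multiplying both sides by R⁻¹ gives P = AR⁻¹.
det R = -3, so R⁻¹ = [[-8/3, -3], [-1, -1]].
P = AR⁻¹ = [[-9, 22], [12, -33], [-6, 16]] · [[-8/3, -3], [-1, -1]] = [[2, 5], [1, -3], [0, 2]].

P = [[2, 5], [1, -3], [0, 2]]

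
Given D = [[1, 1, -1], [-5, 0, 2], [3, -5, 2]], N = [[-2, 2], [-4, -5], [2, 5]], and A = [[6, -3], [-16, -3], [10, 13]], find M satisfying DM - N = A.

DM = A + N = [[4, -1], [-20, -8], [12, 18]].
D is on the left of M, so left-multiply by D⁻¹: M = D⁻¹(A + N).
D has determinant 1; D⁻¹ = [[10, 3, 2], [16, 5, 3], [25, 8, 5]].
M = D⁻¹(A + N) = [[4, 2], [0, -2], [0, 1]].

M = [[4, 2], [0, -2], [0, 1]]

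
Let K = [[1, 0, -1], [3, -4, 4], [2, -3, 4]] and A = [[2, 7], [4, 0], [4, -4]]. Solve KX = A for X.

Since K multiplies X on the left, X = K⁻¹A.
K has determinant -3; K⁻¹ = [[4/3, -1, 4/3], [4/3, -2, 7/3], [1/3, -1, 4/3]].
X = K⁻¹A = [[4/3, -1, 4/3], [4/3, -2, 7/3], [1/3, -1, 4/3]] · [[2, 7], [4, 0], [4, -4]] = [[4, 4], [4, 0], [2, -3]].

X = [[4, 4], [4, 0], [2, -3]]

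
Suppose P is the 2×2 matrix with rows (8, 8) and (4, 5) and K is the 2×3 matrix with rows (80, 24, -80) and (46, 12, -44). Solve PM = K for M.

M = [[4, 3, -6], [6, 0, -4]]

Left-multiplying both sides by P⁻¹ gives M = P⁻¹K.
P has determinant 8; P⁻¹ = [[5/8, -1], [-1/2, 1]].
M = P⁻¹K = [[5/8, -1], [-1/2, 1]] · [[80, 24, -80], [46, 12, -44]] = [[4, 3, -6], [6, 0, -4]].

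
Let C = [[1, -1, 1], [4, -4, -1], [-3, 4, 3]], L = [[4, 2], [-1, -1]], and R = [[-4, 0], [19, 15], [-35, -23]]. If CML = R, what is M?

M = C⁻¹RL⁻¹ (apply C⁻¹ on the left and L⁻¹ on the right).
C has determinant 5; C⁻¹ = [[-8/5, 7/5, 1], [-9/5, 6/5, 1], [4/5, -1/5, 0]].
L has determinant -2; L⁻¹ = [[1/2, 1], [-1/2, -2]].
C⁻¹R = [[-2, -2], [-5, -5], [-7, -3]].
M = (C⁻¹R)L⁻¹ = [[0, 2], [0, 5], [-2, -1]].

M = [[0, 2], [0, 5], [-2, -1]]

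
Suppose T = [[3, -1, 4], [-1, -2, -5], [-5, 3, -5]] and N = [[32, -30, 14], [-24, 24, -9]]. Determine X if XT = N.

X = [[6, 6, -4], [-1, -4, 5]]

T is on the right of X, so right-multiply by T⁻¹: X = NT⁻¹.
det T = 3, so T⁻¹ = [[25/3, 7/3, 13/3], [20/3, 5/3, 11/3], [-13/3, -4/3, -7/3]].
X = NT⁻¹ = [[32, -30, 14], [-24, 24, -9]] · [[25/3, 7/3, 13/3], [20/3, 5/3, 11/3], [-13/3, -4/3, -7/3]] = [[6, 6, -4], [-1, -4, 5]].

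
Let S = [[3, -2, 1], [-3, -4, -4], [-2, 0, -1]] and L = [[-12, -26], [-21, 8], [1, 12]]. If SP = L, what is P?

P = [[-1, -4], [5, 5], [1, -4]]

Since S multiplies P on the left, P = S⁻¹L.
det S = -6, so S⁻¹ = [[-2/3, 1/3, -2], [-5/6, 1/6, -3/2], [4/3, -2/3, 3]].
P = S⁻¹L = [[-2/3, 1/3, -2], [-5/6, 1/6, -3/2], [4/3, -2/3, 3]] · [[-12, -26], [-21, 8], [1, 12]] = [[-1, -4], [5, 5], [1, -4]].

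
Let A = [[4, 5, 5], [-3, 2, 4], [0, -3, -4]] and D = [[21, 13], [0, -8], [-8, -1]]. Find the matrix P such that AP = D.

Since A multiplies P on the left, P = A⁻¹D.
A has determinant 1; A⁻¹ = [[4, 5, 10], [-12, -16, -31], [9, 12, 23]].
P = A⁻¹D = [[4, 5, 10], [-12, -16, -31], [9, 12, 23]] · [[21, 13], [0, -8], [-8, -1]] = [[4, 2], [-4, 3], [5, -2]].

P = [[4, 2], [-4, 3], [5, -2]]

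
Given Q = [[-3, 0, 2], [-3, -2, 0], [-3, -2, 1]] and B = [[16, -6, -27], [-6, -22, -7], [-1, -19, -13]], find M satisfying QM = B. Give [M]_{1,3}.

Left-multiplying both sides by Q⁻¹ gives M = Q⁻¹B.
Q has determinant 6; Q⁻¹ = [[-1/3, -2/3, 2/3], [1/2, 1/2, -1], [0, -1, 1]].
M = Q⁻¹B = [[-1/3, -2/3, 2/3], [1/2, 1/2, -1], [0, -1, 1]] · [[16, -6, -27], [-6, -22, -7], [-1, -19, -13]] = [[-2, 4, 5], [6, 5, -4], [5, 3, -6]].

5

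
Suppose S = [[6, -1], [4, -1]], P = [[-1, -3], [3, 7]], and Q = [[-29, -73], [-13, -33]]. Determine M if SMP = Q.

M = [[2, -2], [4, -5]]

Left-multiply by S⁻¹ and right-multiply by P⁻¹: M = S⁻¹QP⁻¹.
S has determinant -2; S⁻¹ = [[1/2, -1/2], [2, -3]].
P has determinant 2; P⁻¹ = [[7/2, 3/2], [-3/2, -1/2]].
S⁻¹Q = [[-8, -20], [-19, -47]].
M = (S⁻¹Q)P⁻¹ = [[2, -2], [4, -5]].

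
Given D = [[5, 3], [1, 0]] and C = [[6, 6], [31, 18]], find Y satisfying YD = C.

D is on the right of Y, so right-multiply by D⁻¹: Y = CD⁻¹.
D has determinant -3; D⁻¹ = [[0, 1], [1/3, -5/3]].
Y = CD⁻¹ = [[6, 6], [31, 18]] · [[0, 1], [1/3, -5/3]] = [[2, -4], [6, 1]].

Y = [[2, -4], [6, 1]]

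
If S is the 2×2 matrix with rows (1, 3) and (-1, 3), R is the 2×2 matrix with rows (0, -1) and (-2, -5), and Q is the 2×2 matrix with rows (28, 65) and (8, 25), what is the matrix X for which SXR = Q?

Left-multiply by S⁻¹ and right-multiply by R⁻¹: X = S⁻¹QR⁻¹.
det S = 6; the adjugate gives S⁻¹ = [[1/2, -1/2], [1/6, 1/6]].
R has determinant -2; R⁻¹ = [[5/2, -1/2], [-1, 0]].
S⁻¹Q = [[10, 20], [6, 15]].
X = (S⁻¹Q)R⁻¹ = [[5, -5], [0, -3]].

X = [[5, -5], [0, -3]]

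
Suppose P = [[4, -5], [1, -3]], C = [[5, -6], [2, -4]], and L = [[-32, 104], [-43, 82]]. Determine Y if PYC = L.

Y = [[5, -4], [2, 5]]

Isolating Y: multiply by P⁻¹ from the left and C⁻¹ from the right, so Y = P⁻¹LC⁻¹.
det P = -7; the adjugate gives P⁻¹ = [[3/7, -5/7], [1/7, -4/7]].
C has determinant -8; C⁻¹ = [[1/2, -3/4], [1/4, -5/8]].
P⁻¹L = [[17, -14], [20, -32]].
Y = (P⁻¹L)C⁻¹ = [[5, -4], [2, 5]].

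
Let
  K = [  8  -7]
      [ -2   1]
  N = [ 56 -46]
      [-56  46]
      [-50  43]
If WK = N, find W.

Right-multiplying both sides by K⁻¹ gives W = NK⁻¹.
det K = -6, so K⁻¹ = [[-1/6, -7/6], [-1/3, -4/3]].
W = NK⁻¹ = [[56, -46], [-56, 46], [-50, 43]] · [[-1/6, -7/6], [-1/3, -4/3]] = [[6, -4], [-6, 4], [-6, 1]].

W = [[6, -4], [-6, 4], [-6, 1]]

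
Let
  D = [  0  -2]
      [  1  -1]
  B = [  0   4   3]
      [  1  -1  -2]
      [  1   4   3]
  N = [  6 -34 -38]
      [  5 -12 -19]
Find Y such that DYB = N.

Isolating Y: multiply by D⁻¹ from the left and B⁻¹ from the right, so Y = D⁻¹NB⁻¹.
det D = 2; the adjugate gives D⁻¹ = [[-1/2, 1], [-1/2, 0]].
det B = -5, so B⁻¹ = [[-1, 0, 1], [1, 3/5, -3/5], [-1, -4/5, 4/5]].
D⁻¹N = [[2, 5, 0], [-3, 17, 19]].
Y = (D⁻¹N)B⁻¹ = [[3, 3, -1], [1, -5, 2]].

Y = [[3, 3, -1], [1, -5, 2]]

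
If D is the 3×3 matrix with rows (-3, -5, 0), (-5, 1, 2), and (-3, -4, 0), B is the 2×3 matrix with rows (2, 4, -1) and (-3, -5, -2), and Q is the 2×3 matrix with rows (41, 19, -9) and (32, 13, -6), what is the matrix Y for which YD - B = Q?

Y = [[-4, -5, -2], [0, -4, -3]]

YD = Q + B = [[43, 23, -10], [29, 8, -8]].
Right-multiplying both sides by D⁻¹ gives Y = (Q + B)D⁻¹.
D has determinant 6; D⁻¹ = [[4/3, 0, -5/3], [-1, 0, 1], [23/6, 1/2, -14/3]].
Y = (Q + B)D⁻¹ = [[-4, -5, -2], [0, -4, -3]].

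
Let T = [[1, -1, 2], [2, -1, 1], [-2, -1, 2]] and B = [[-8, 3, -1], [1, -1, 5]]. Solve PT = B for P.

P = [[2, -5, 0], [5, -3, -1]]

Right-multiplying both sides by T⁻¹ gives P = BT⁻¹.
T has determinant -3; T⁻¹ = [[1/3, 0, -1/3], [2, -2, -1], [4/3, -1, -1/3]].
P = BT⁻¹ = [[-8, 3, -1], [1, -1, 5]] · [[1/3, 0, -1/3], [2, -2, -1], [4/3, -1, -1/3]] = [[2, -5, 0], [5, -3, -1]].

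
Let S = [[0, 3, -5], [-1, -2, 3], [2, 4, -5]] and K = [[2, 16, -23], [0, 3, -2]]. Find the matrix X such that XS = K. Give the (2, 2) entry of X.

6

Since S sits to the right of X, X = KS⁻¹.
det S = 3, so S⁻¹ = [[-2/3, -5/3, -1/3], [1/3, 10/3, 5/3], [0, 2, 1]].
X = KS⁻¹ = [[2, 16, -23], [0, 3, -2]] · [[-2/3, -5/3, -1/3], [1/3, 10/3, 5/3], [0, 2, 1]] = [[4, 4, 3], [1, 6, 3]].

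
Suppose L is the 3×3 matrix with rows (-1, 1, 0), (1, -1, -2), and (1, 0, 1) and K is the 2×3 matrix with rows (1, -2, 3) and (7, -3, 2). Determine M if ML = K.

Since L sits to the right of M, M = KL⁻¹.
det L = -2, so L⁻¹ = [[1/2, 1/2, 1], [3/2, 1/2, 1], [-1/2, -1/2, 0]].
M = KL⁻¹ = [[1, -2, 3], [7, -3, 2]] · [[1/2, 1/2, 1], [3/2, 1/2, 1], [-1/2, -1/2, 0]] = [[-4, -2, -1], [-2, 1, 4]].

M = [[-4, -2, -1], [-2, 1, 4]]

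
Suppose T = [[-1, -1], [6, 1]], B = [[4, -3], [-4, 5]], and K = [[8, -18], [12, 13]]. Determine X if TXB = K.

X = T⁻¹KB⁻¹ (apply T⁻¹ on the left and B⁻¹ on the right).
det T = 5; the adjugate gives T⁻¹ = [[1/5, 1/5], [-6/5, -1/5]].
det B = 8, so B⁻¹ = [[5/8, 3/8], [1/2, 1/2]].
T⁻¹K = [[4, -1], [-12, 19]].
X = (T⁻¹K)B⁻¹ = [[2, 1], [2, 5]].

X = [[2, 1], [2, 5]]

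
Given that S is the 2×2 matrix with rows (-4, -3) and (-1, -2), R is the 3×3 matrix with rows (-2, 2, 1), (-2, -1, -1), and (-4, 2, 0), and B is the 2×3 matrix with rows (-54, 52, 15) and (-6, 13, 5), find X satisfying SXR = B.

X = [[-2, 1, -4], [1, 2, 0]]

X = S⁻¹BR⁻¹ (apply S⁻¹ on the left and R⁻¹ on the right).
det S = 5, so S⁻¹ = [[-2/5, 3/5], [1/5, -4/5]].
det R = -4; the adjugate gives R⁻¹ = [[-1/2, -1/2, 1/4], [-1, -1, 1], [2, 1, -3/2]].
S⁻¹B = [[18, -13, -3], [-6, 0, -1]].
X = (S⁻¹B)R⁻¹ = [[-2, 1, -4], [1, 2, 0]].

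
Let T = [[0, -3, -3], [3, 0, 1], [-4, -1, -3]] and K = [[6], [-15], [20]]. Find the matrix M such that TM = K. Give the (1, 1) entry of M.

-6

T is on the left of M, so left-multiply by T⁻¹: M = T⁻¹K.
T has determinant -6; T⁻¹ = [[-1/6, 1, 1/2], [-5/6, 2, 3/2], [1/2, -2, -3/2]].
M = T⁻¹K = [[-1/6, 1, 1/2], [-5/6, 2, 3/2], [1/2, -2, -3/2]] · [[6], [-15], [20]] = [[-6], [-5], [3]].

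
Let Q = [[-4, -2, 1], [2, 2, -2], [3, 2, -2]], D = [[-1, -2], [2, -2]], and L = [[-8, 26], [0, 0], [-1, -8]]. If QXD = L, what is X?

Isolating X: multiply by Q⁻¹ from the left and D⁻¹ from the right, so X = Q⁻¹LD⁻¹.
det Q = 2; the adjugate gives Q⁻¹ = [[0, -1, 1], [-1, 5/2, -3], [-1, 1, -2]].
det D = 6, so D⁻¹ = [[-1/3, 1/3], [-1/3, -1/6]].
Q⁻¹L = [[-1, -8], [11, -2], [10, -10]].
X = (Q⁻¹L)D⁻¹ = [[3, 1], [-3, 4], [0, 5]].

X = [[3, 1], [-3, 4], [0, 5]]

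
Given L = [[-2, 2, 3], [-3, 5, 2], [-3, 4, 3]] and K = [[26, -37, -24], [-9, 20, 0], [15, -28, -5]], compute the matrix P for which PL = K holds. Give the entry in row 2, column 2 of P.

6

L is on the right of P, so right-multiply by L⁻¹: P = KL⁻¹.
det L = 1; the adjugate gives L⁻¹ = [[7, 6, -11], [3, 3, -5], [3, 2, -4]].
P = KL⁻¹ = [[26, -37, -24], [-9, 20, 0], [15, -28, -5]] · [[7, 6, -11], [3, 3, -5], [3, 2, -4]] = [[-1, -3, -5], [-3, 6, -1], [6, -4, -5]].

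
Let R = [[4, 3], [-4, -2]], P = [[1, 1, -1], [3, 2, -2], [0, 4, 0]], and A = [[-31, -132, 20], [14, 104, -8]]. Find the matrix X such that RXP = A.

Left-multiply by R⁻¹ and right-multiply by P⁻¹: X = R⁻¹AP⁻¹.
det R = 4, so R⁻¹ = [[-1/2, -3/4], [1, 1]].
det P = -4; the adjugate gives P⁻¹ = [[-2, 1, 0], [0, 0, 1/4], [-3, 1, 1/4]].
R⁻¹A = [[5, -12, -4], [-17, -28, 12]].
X = (R⁻¹A)P⁻¹ = [[2, 1, -4], [-2, -5, -4]].

X = [[2, 1, -4], [-2, -5, -4]]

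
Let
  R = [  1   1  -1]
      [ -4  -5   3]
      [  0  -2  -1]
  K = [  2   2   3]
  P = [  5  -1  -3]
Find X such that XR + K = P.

X = [[3, 0, 3]]

XR = P − K = [[3, -3, -6]].
R is on the right of X, so right-multiply by R⁻¹: X = (P − K)R⁻¹.
R has determinant -1; R⁻¹ = [[-11, -3, 2], [4, 1, -1], [-8, -2, 1]].
X = (P − K)R⁻¹ = [[3, 0, 3]].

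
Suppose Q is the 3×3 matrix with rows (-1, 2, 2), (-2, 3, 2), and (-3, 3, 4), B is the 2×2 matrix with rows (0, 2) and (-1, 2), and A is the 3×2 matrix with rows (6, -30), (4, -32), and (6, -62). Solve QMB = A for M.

Left-multiply by Q⁻¹ and right-multiply by B⁻¹: M = Q⁻¹AB⁻¹.
det Q = 4, so Q⁻¹ = [[3/2, -1/2, -1/2], [1/2, 1/2, -1/2], [3/4, -3/4, 1/4]].
det B = 2, so B⁻¹ = [[1, -1], [1/2, 0]].
Q⁻¹A = [[4, 2], [2, 0], [3, -14]].
M = (Q⁻¹A)B⁻¹ = [[5, -4], [2, -2], [-4, -3]].

M = [[5, -4], [2, -2], [-4, -3]]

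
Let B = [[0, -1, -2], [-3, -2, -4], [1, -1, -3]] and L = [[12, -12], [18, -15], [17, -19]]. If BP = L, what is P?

Left-multiplying both sides by B⁻¹ gives P = B⁻¹L.
det B = 3, so B⁻¹ = [[2/3, -1/3, 0], [-13/3, 2/3, 2], [5/3, -1/3, -1]].
P = B⁻¹L = [[2/3, -1/3, 0], [-13/3, 2/3, 2], [5/3, -1/3, -1]] · [[12, -12], [18, -15], [17, -19]] = [[2, -3], [-6, 4], [-3, 4]].

P = [[2, -3], [-6, 4], [-3, 4]]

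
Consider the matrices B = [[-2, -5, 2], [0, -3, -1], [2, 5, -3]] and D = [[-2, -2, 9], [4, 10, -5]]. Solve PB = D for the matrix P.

P = [[-5, -1, -6], [-1, 0, 1]]

Right-multiplying both sides by B⁻¹ gives P = DB⁻¹.
B has determinant -6; B⁻¹ = [[-7/3, 5/6, -11/6], [1/3, -1/3, 1/3], [-1, 0, -1]].
P = DB⁻¹ = [[-2, -2, 9], [4, 10, -5]] · [[-7/3, 5/6, -11/6], [1/3, -1/3, 1/3], [-1, 0, -1]] = [[-5, -1, -6], [-1, 0, 1]].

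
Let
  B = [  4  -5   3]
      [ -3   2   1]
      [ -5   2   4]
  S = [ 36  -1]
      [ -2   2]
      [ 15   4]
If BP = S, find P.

P = [[-1, 2], [-5, 3], [5, 2]]

Since B multiplies P on the left, P = B⁻¹S.
B has determinant 1; B⁻¹ = [[6, 26, -11], [7, 31, -13], [4, 17, -7]].
P = B⁻¹S = [[6, 26, -11], [7, 31, -13], [4, 17, -7]] · [[36, -1], [-2, 2], [15, 4]] = [[-1, 2], [-5, 3], [5, 2]].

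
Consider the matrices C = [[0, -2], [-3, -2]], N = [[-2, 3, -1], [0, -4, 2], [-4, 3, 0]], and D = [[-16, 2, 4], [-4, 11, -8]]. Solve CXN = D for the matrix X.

Isolating X: multiply by C⁻¹ from the left and N⁻¹ from the right, so X = C⁻¹DN⁻¹.
det C = -6, so C⁻¹ = [[1/3, -1/3], [-1/2, 0]].
N has determinant 4; N⁻¹ = [[-3/2, -3/4, 1/2], [-2, -1, 1], [-4, -3/2, 2]].
C⁻¹D = [[-4, -3, 4], [8, -1, -2]].
X = (C⁻¹D)N⁻¹ = [[-4, 0, 3], [-2, -2, -1]].

X = [[-4, 0, 3], [-2, -2, -1]]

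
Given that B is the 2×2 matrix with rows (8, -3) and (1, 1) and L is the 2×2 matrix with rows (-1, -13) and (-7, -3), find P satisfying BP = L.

Since B multiplies P on the left, P = B⁻¹L.
B has determinant 11; B⁻¹ = [[1/11, 3/11], [-1/11, 8/11]].
P = B⁻¹L = [[1/11, 3/11], [-1/11, 8/11]] · [[-1, -13], [-7, -3]] = [[-2, -2], [-5, -1]].

P = [[-2, -2], [-5, -1]]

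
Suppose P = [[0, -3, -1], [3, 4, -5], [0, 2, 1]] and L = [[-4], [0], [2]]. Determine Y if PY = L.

Y = [[-6], [2], [-2]]

Since P multiplies Y on the left, Y = P⁻¹L.
det P = 3; the adjugate gives P⁻¹ = [[14/3, 1/3, 19/3], [-1, 0, -1], [2, 0, 3]].
Y = P⁻¹L = [[14/3, 1/3, 19/3], [-1, 0, -1], [2, 0, 3]] · [[-4], [0], [2]] = [[-6], [2], [-2]].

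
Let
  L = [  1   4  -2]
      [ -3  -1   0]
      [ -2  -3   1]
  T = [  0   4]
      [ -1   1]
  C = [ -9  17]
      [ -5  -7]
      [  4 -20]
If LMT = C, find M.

M = [[0, -3], [3, 4], [5, 2]]

Left-multiply by L⁻¹ and right-multiply by T⁻¹: M = L⁻¹CT⁻¹.
L has determinant -3; L⁻¹ = [[1/3, -2/3, 2/3], [-1, 1, -2], [-7/3, 5/3, -11/3]].
det T = 4; the adjugate gives T⁻¹ = [[1/4, -1], [1/4, 0]].
L⁻¹C = [[3, -3], [-4, 16], [-2, 22]].
M = (L⁻¹C)T⁻¹ = [[0, -3], [3, 4], [5, 2]].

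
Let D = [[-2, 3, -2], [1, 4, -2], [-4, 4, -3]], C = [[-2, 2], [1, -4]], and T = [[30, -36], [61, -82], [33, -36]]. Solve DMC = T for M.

M = [[-3, 1], [-4, 2], [4, 1]]

Isolating M: multiply by D⁻¹ from the left and C⁻¹ from the right, so M = D⁻¹TC⁻¹.
det D = 1, so D⁻¹ = [[-4, 1, 2], [11, -2, -6], [20, -4, -11]].
det C = 6; the adjugate gives C⁻¹ = [[-2/3, -1/3], [-1/6, -1/3]].
D⁻¹T = [[7, -10], [10, -16], [-7, 4]].
M = (D⁻¹T)C⁻¹ = [[-3, 1], [-4, 2], [4, 1]].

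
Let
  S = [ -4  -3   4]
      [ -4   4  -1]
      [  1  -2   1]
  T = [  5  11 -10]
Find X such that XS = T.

X = [[-3, 3, 5]]

S is on the right of X, so right-multiply by S⁻¹: X = TS⁻¹.
det S = -1; the adjugate gives S⁻¹ = [[-2, 5, 13], [-3, 8, 20], [-4, 11, 28]].
X = TS⁻¹ = [[5, 11, -10]] · [[-2, 5, 13], [-3, 8, 20], [-4, 11, 28]] = [[-3, 3, 5]].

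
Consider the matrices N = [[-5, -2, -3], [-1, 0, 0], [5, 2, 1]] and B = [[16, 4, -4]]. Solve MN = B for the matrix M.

M = [[3, -6, 5]]

Right-multiplying both sides by N⁻¹ gives M = BN⁻¹.
det N = 4; the adjugate gives N⁻¹ = [[0, -1, 0], [1/4, 5/2, 3/4], [-1/2, 0, -1/2]].
M = BN⁻¹ = [[16, 4, -4]] · [[0, -1, 0], [1/4, 5/2, 3/4], [-1/2, 0, -1/2]] = [[3, -6, 5]].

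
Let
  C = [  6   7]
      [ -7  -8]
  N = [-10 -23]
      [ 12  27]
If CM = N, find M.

M = [[-4, -5], [2, 1]]

C is on the left of M, so left-multiply by C⁻¹: M = C⁻¹N.
det C = 1, so C⁻¹ = [[-8, -7], [7, 6]].
M = C⁻¹N = [[-8, -7], [7, 6]] · [[-10, -23], [12, 27]] = [[-4, -5], [2, 1]].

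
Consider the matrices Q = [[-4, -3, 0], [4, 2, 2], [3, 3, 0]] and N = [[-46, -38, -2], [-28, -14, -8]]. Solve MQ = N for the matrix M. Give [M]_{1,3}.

Since Q sits to the right of M, M = NQ⁻¹.
det Q = 6; the adjugate gives Q⁻¹ = [[-1, 0, -1], [1, 0, 4/3], [1, 1/2, 2/3]].
M = NQ⁻¹ = [[-46, -38, -2], [-28, -14, -8]] · [[-1, 0, -1], [1, 0, 4/3], [1, 1/2, 2/3]] = [[6, -1, -6], [6, -4, 4]].

-6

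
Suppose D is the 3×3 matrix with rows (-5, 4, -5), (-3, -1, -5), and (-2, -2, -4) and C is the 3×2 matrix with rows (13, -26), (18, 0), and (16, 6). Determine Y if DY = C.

Y = [[-5, 3], [-3, -4], [0, -1]]

D is on the left of Y, so left-multiply by D⁻¹: Y = D⁻¹C.
det D = 2, so D⁻¹ = [[-3, 13, -25/2], [-1, 5, -5], [2, -9, 17/2]].
Y = D⁻¹C = [[-3, 13, -25/2], [-1, 5, -5], [2, -9, 17/2]] · [[13, -26], [18, 0], [16, 6]] = [[-5, 3], [-3, -4], [0, -1]].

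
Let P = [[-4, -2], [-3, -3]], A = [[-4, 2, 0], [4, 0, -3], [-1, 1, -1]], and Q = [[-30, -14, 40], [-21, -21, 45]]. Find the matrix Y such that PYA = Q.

Y = [[2, 3, -4], [3, 3, 1]]

Left-multiply by P⁻¹ and right-multiply by A⁻¹: Y = P⁻¹QA⁻¹.
det P = 6, so P⁻¹ = [[-1/2, 1/3], [1/2, -2/3]].
det A = 2; the adjugate gives A⁻¹ = [[3/2, 1, -3], [7/2, 2, -6], [2, 1, -4]].
P⁻¹Q = [[8, 0, -5], [-1, 7, -10]].
Y = (P⁻¹Q)A⁻¹ = [[2, 3, -4], [3, 3, 1]].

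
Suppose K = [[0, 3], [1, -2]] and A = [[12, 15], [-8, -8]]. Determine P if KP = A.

P = [[0, 2], [4, 5]]

Left-multiplying both sides by K⁻¹ gives P = K⁻¹A.
det K = -3, so K⁻¹ = [[2/3, 1], [1/3, 0]].
P = K⁻¹A = [[2/3, 1], [1/3, 0]] · [[12, 15], [-8, -8]] = [[0, 2], [4, 5]].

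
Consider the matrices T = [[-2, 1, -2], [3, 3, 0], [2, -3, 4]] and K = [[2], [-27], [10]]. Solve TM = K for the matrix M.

M = [[-5], [-4], [2]]

Since T multiplies M on the left, M = T⁻¹K.
T has determinant -6; T⁻¹ = [[-2, -1/3, -1], [2, 2/3, 1], [5/2, 2/3, 3/2]].
M = T⁻¹K = [[-2, -1/3, -1], [2, 2/3, 1], [5/2, 2/3, 3/2]] · [[2], [-27], [10]] = [[-5], [-4], [2]].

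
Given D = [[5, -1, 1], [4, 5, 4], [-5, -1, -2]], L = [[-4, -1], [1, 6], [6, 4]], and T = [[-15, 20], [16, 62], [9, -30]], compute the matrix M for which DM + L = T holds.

M = [[-2, 4], [3, 4], [2, 5]]

DM = T − L = [[-11, 21], [15, 56], [3, -34]].
D is on the left of M, so left-multiply by D⁻¹: M = D⁻¹(T − L).
det D = 3, so D⁻¹ = [[-2, -1, -3], [-4, -5/3, -16/3], [7, 10/3, 29/3]].
M = D⁻¹(T − L) = [[-2, 4], [3, 4], [2, 5]].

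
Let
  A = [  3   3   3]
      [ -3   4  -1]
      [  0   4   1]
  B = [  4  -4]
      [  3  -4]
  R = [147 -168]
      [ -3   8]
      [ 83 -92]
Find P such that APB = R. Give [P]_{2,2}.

2

Isolating P: multiply by A⁻¹ from the left and B⁻¹ from the right, so P = A⁻¹RB⁻¹.
A has determinant -3; A⁻¹ = [[-8/3, -3, 5], [-1, -1, 2], [4, 4, -7]].
B has determinant -4; B⁻¹ = [[1, -1], [3/4, -1]].
A⁻¹R = [[32, -36], [22, -24], [-5, 4]].
P = (A⁻¹R)B⁻¹ = [[5, 4], [4, 2], [-2, 1]].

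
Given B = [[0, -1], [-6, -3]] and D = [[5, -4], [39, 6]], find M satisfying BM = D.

M = [[-4, -3], [-5, 4]]

Left-multiplying both sides by B⁻¹ gives M = B⁻¹D.
B has determinant -6; B⁻¹ = [[1/2, -1/6], [-1, 0]].
M = B⁻¹D = [[1/2, -1/6], [-1, 0]] · [[5, -4], [39, 6]] = [[-4, -3], [-5, 4]].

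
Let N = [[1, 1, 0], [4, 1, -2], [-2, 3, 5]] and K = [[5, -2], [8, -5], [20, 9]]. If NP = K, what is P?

P = [[5, 3], [0, -5], [6, 6]]

N is on the left of P, so left-multiply by N⁻¹: P = N⁻¹K.
det N = -5, so N⁻¹ = [[-11/5, 1, 2/5], [16/5, -1, -2/5], [-14/5, 1, 3/5]].
P = N⁻¹K = [[-11/5, 1, 2/5], [16/5, -1, -2/5], [-14/5, 1, 3/5]] · [[5, -2], [8, -5], [20, 9]] = [[5, 3], [0, -5], [6, 6]].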